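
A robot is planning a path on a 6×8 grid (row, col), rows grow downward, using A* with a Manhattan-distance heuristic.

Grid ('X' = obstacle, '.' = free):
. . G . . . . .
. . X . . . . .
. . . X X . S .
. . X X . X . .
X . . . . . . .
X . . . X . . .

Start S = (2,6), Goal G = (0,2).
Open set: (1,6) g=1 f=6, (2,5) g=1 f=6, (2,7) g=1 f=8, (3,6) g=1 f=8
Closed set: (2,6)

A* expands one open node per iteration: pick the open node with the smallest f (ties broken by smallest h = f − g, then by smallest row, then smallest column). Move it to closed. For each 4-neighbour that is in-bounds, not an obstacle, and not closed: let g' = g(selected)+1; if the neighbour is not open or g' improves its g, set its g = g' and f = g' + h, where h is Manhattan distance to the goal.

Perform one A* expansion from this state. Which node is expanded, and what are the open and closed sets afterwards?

expanded=(1,6); open=[(0,6) g=2 f=6, (1,5) g=2 f=6, (1,7) g=2 f=8, (2,5) g=1 f=6, (2,7) g=1 f=8, (3,6) g=1 f=8]; closed=[(1,6), (2,6)]

step 1: expand (1,6) (f=6, h=5) → closed; open now [(0,6) g=2 f=6, (1,5) g=2 f=6, (1,7) g=2 f=8, (2,5) g=1 f=6, (2,7) g=1 f=8, (3,6) g=1 f=8]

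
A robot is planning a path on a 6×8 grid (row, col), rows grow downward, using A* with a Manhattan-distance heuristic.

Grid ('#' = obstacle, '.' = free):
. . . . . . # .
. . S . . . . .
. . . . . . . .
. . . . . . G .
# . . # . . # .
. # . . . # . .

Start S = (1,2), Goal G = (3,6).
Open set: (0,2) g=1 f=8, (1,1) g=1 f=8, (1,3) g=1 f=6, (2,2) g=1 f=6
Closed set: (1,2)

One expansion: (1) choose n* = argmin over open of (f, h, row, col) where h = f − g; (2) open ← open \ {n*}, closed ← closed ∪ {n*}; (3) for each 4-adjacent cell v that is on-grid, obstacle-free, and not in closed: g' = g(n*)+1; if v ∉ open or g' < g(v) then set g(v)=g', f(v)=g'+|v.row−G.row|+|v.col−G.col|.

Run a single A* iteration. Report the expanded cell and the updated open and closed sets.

step 1: expand (1,3) (f=6, h=5) → closed; open now [(0,2) g=1 f=8, (0,3) g=2 f=8, (1,1) g=1 f=8, (1,4) g=2 f=6, (2,2) g=1 f=6, (2,3) g=2 f=6]

expanded=(1,3); open=[(0,2) g=1 f=8, (0,3) g=2 f=8, (1,1) g=1 f=8, (1,4) g=2 f=6, (2,2) g=1 f=6, (2,3) g=2 f=6]; closed=[(1,2), (1,3)]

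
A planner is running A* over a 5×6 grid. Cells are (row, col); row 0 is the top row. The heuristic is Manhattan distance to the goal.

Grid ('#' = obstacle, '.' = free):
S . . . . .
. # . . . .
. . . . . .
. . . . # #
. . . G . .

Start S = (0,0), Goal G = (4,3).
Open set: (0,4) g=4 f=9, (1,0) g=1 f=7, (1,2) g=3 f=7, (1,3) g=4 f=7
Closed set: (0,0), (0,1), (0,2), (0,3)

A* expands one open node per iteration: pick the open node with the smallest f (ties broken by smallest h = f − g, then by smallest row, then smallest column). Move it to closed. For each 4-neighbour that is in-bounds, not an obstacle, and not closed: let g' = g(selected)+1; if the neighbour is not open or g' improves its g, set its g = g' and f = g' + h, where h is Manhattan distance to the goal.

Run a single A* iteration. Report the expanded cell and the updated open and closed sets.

expanded=(1,3); open=[(0,4) g=4 f=9, (1,0) g=1 f=7, (1,2) g=3 f=7, (1,4) g=5 f=9, (2,3) g=5 f=7]; closed=[(0,0), (0,1), (0,2), (0,3), (1,3)]

step 1: expand (1,3) (f=7, h=3) → closed; open now [(0,4) g=4 f=9, (1,0) g=1 f=7, (1,2) g=3 f=7, (1,4) g=5 f=9, (2,3) g=5 f=7]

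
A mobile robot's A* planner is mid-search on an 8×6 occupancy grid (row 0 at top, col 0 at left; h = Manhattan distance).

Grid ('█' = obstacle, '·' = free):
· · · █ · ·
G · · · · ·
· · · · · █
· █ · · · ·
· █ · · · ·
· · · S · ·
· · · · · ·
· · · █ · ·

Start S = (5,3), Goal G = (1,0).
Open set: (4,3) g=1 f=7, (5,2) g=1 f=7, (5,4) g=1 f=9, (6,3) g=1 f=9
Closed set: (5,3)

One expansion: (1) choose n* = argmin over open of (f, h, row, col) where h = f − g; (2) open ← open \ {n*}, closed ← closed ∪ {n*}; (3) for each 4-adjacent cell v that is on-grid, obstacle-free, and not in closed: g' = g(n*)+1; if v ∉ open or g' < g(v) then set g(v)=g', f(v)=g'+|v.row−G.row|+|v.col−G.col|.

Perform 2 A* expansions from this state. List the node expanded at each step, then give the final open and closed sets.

step 1: expand (4,3) (f=7, h=6) → closed; open now [(3,3) g=2 f=7, (4,2) g=2 f=7, (4,4) g=2 f=9, (5,2) g=1 f=7, (5,4) g=1 f=9, (6,3) g=1 f=9]
step 2: expand (3,3) (f=7, h=5) → closed; open now [(2,3) g=3 f=7, (3,2) g=3 f=7, (3,4) g=3 f=9, (4,2) g=2 f=7, (4,4) g=2 f=9, (5,2) g=1 f=7, (5,4) g=1 f=9, (6,3) g=1 f=9]

order=[(4,3) → (3,3)]; open=[(2,3) g=3 f=7, (3,2) g=3 f=7, (3,4) g=3 f=9, (4,2) g=2 f=7, (4,4) g=2 f=9, (5,2) g=1 f=7, (5,4) g=1 f=9, (6,3) g=1 f=9]; closed=[(3,3), (4,3), (5,3)]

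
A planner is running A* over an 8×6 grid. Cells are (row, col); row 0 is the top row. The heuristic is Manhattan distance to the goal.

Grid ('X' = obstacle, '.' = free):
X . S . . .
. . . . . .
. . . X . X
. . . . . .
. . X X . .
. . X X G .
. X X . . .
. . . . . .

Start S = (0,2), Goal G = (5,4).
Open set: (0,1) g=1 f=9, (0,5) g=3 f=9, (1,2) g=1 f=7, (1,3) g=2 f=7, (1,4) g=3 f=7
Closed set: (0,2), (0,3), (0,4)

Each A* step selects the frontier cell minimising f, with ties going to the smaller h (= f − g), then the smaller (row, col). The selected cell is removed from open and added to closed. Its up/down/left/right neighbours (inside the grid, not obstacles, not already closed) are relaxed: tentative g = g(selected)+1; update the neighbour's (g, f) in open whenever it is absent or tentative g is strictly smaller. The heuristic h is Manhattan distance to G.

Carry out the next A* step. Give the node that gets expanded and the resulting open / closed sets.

expanded=(1,4); open=[(0,1) g=1 f=9, (0,5) g=3 f=9, (1,2) g=1 f=7, (1,3) g=2 f=7, (1,5) g=4 f=9, (2,4) g=4 f=7]; closed=[(0,2), (0,3), (0,4), (1,4)]

step 1: expand (1,4) (f=7, h=4) → closed; open now [(0,1) g=1 f=9, (0,5) g=3 f=9, (1,2) g=1 f=7, (1,3) g=2 f=7, (1,5) g=4 f=9, (2,4) g=4 f=7]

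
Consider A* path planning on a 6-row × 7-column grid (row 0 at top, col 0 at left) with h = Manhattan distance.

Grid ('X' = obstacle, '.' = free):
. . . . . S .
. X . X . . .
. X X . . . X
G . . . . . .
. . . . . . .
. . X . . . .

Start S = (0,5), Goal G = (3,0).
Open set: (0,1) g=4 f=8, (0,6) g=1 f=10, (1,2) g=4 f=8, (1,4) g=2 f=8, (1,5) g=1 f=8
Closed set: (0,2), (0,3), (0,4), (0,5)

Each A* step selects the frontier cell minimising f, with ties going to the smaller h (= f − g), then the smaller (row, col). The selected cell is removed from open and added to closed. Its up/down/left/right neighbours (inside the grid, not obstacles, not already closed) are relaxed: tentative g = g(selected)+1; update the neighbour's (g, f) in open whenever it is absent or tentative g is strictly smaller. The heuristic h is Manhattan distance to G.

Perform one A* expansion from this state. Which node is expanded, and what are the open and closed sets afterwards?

step 1: expand (0,1) (f=8, h=4) → closed; open now [(0,0) g=5 f=8, (0,6) g=1 f=10, (1,2) g=4 f=8, (1,4) g=2 f=8, (1,5) g=1 f=8]

expanded=(0,1); open=[(0,0) g=5 f=8, (0,6) g=1 f=10, (1,2) g=4 f=8, (1,4) g=2 f=8, (1,5) g=1 f=8]; closed=[(0,1), (0,2), (0,3), (0,4), (0,5)]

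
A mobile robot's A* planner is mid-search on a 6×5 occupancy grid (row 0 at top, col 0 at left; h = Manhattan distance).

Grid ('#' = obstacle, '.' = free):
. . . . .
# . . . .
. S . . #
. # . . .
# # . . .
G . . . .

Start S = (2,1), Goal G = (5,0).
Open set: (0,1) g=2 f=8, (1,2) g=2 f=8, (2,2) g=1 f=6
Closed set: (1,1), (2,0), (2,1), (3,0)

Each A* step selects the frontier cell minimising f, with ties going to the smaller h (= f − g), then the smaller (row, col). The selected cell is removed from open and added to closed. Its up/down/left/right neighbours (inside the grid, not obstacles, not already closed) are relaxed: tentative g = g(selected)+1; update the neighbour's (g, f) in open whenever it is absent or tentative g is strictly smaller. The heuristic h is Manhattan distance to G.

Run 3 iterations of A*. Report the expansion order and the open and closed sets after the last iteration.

step 1: expand (2,2) (f=6, h=5) → closed; open now [(0,1) g=2 f=8, (1,2) g=2 f=8, (2,3) g=2 f=8, (3,2) g=2 f=6]
step 2: expand (3,2) (f=6, h=4) → closed; open now [(0,1) g=2 f=8, (1,2) g=2 f=8, (2,3) g=2 f=8, (3,3) g=3 f=8, (4,2) g=3 f=6]
step 3: expand (4,2) (f=6, h=3) → closed; open now [(0,1) g=2 f=8, (1,2) g=2 f=8, (2,3) g=2 f=8, (3,3) g=3 f=8, (4,3) g=4 f=8, (5,2) g=4 f=6]

order=[(2,2) → (3,2) → (4,2)]; open=[(0,1) g=2 f=8, (1,2) g=2 f=8, (2,3) g=2 f=8, (3,3) g=3 f=8, (4,3) g=4 f=8, (5,2) g=4 f=6]; closed=[(1,1), (2,0), (2,1), (2,2), (3,0), (3,2), (4,2)]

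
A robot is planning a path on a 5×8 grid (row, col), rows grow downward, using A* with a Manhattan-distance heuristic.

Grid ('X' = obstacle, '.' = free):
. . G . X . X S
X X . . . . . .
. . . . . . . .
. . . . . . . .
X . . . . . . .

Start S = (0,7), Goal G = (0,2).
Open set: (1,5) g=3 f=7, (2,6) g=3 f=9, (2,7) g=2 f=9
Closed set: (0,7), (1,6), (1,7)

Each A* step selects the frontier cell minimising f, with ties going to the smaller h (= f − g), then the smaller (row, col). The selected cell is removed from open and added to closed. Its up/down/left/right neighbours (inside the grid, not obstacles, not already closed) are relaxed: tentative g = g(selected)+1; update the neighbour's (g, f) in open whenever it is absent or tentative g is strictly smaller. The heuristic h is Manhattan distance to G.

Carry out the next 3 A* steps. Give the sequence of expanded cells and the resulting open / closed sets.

step 1: expand (1,5) (f=7, h=4) → closed; open now [(0,5) g=4 f=7, (1,4) g=4 f=7, (2,5) g=4 f=9, (2,6) g=3 f=9, (2,7) g=2 f=9]
step 2: expand (0,5) (f=7, h=3) → closed; open now [(1,4) g=4 f=7, (2,5) g=4 f=9, (2,6) g=3 f=9, (2,7) g=2 f=9]
step 3: expand (1,4) (f=7, h=3) → closed; open now [(1,3) g=5 f=7, (2,4) g=5 f=9, (2,5) g=4 f=9, (2,6) g=3 f=9, (2,7) g=2 f=9]

order=[(1,5) → (0,5) → (1,4)]; open=[(1,3) g=5 f=7, (2,4) g=5 f=9, (2,5) g=4 f=9, (2,6) g=3 f=9, (2,7) g=2 f=9]; closed=[(0,5), (0,7), (1,4), (1,5), (1,6), (1,7)]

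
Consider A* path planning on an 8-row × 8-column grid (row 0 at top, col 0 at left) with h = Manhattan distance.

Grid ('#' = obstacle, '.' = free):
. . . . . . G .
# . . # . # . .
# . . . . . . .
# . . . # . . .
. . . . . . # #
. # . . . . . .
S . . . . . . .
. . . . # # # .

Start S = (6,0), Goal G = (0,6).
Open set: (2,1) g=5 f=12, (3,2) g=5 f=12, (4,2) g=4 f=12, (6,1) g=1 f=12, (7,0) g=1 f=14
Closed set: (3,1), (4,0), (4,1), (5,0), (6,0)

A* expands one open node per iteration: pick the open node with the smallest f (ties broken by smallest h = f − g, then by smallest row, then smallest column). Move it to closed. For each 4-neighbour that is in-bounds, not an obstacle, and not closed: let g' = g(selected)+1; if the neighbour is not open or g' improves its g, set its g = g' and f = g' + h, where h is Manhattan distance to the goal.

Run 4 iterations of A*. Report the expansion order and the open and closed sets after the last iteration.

order=[(2,1) → (1,1) → (0,1) → (0,2)]; open=[(0,0) g=8 f=14, (0,3) g=9 f=12, (1,2) g=7 f=12, (2,2) g=6 f=12, (3,2) g=5 f=12, (4,2) g=4 f=12, (6,1) g=1 f=12, (7,0) g=1 f=14]; closed=[(0,1), (0,2), (1,1), (2,1), (3,1), (4,0), (4,1), (5,0), (6,0)]

step 1: expand (2,1) (f=12, h=7) → closed; open now [(1,1) g=6 f=12, (2,2) g=6 f=12, (3,2) g=5 f=12, (4,2) g=4 f=12, (6,1) g=1 f=12, (7,0) g=1 f=14]
step 2: expand (1,1) (f=12, h=6) → closed; open now [(0,1) g=7 f=12, (1,2) g=7 f=12, (2,2) g=6 f=12, (3,2) g=5 f=12, (4,2) g=4 f=12, (6,1) g=1 f=12, (7,0) g=1 f=14]
step 3: expand (0,1) (f=12, h=5) → closed; open now [(0,0) g=8 f=14, (0,2) g=8 f=12, (1,2) g=7 f=12, (2,2) g=6 f=12, (3,2) g=5 f=12, (4,2) g=4 f=12, (6,1) g=1 f=12, (7,0) g=1 f=14]
step 4: expand (0,2) (f=12, h=4) → closed; open now [(0,0) g=8 f=14, (0,3) g=9 f=12, (1,2) g=7 f=12, (2,2) g=6 f=12, (3,2) g=5 f=12, (4,2) g=4 f=12, (6,1) g=1 f=12, (7,0) g=1 f=14]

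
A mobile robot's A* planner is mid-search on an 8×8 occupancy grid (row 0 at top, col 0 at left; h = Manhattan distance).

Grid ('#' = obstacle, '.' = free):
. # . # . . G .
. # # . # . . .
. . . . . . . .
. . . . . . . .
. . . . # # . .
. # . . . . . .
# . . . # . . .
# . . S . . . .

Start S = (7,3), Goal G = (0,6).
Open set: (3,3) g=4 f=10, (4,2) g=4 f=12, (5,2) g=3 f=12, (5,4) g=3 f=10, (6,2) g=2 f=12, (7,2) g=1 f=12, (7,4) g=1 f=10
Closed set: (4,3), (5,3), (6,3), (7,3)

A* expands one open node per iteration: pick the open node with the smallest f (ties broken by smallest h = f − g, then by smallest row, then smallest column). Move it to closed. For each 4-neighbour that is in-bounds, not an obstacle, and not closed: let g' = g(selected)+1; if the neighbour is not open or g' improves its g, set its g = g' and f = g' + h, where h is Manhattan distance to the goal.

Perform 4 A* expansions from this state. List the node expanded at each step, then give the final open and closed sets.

order=[(3,3) → (2,3) → (1,3) → (2,4)]; open=[(2,2) g=6 f=12, (2,5) g=7 f=10, (3,2) g=5 f=12, (3,4) g=5 f=10, (4,2) g=4 f=12, (5,2) g=3 f=12, (5,4) g=3 f=10, (6,2) g=2 f=12, (7,2) g=1 f=12, (7,4) g=1 f=10]; closed=[(1,3), (2,3), (2,4), (3,3), (4,3), (5,3), (6,3), (7,3)]

step 1: expand (3,3) (f=10, h=6) → closed; open now [(2,3) g=5 f=10, (3,2) g=5 f=12, (3,4) g=5 f=10, (4,2) g=4 f=12, (5,2) g=3 f=12, (5,4) g=3 f=10, (6,2) g=2 f=12, (7,2) g=1 f=12, (7,4) g=1 f=10]
step 2: expand (2,3) (f=10, h=5) → closed; open now [(1,3) g=6 f=10, (2,2) g=6 f=12, (2,4) g=6 f=10, (3,2) g=5 f=12, (3,4) g=5 f=10, (4,2) g=4 f=12, (5,2) g=3 f=12, (5,4) g=3 f=10, (6,2) g=2 f=12, (7,2) g=1 f=12, (7,4) g=1 f=10]
step 3: expand (1,3) (f=10, h=4) → closed; open now [(2,2) g=6 f=12, (2,4) g=6 f=10, (3,2) g=5 f=12, (3,4) g=5 f=10, (4,2) g=4 f=12, (5,2) g=3 f=12, (5,4) g=3 f=10, (6,2) g=2 f=12, (7,2) g=1 f=12, (7,4) g=1 f=10]
step 4: expand (2,4) (f=10, h=4) → closed; open now [(2,2) g=6 f=12, (2,5) g=7 f=10, (3,2) g=5 f=12, (3,4) g=5 f=10, (4,2) g=4 f=12, (5,2) g=3 f=12, (5,4) g=3 f=10, (6,2) g=2 f=12, (7,2) g=1 f=12, (7,4) g=1 f=10]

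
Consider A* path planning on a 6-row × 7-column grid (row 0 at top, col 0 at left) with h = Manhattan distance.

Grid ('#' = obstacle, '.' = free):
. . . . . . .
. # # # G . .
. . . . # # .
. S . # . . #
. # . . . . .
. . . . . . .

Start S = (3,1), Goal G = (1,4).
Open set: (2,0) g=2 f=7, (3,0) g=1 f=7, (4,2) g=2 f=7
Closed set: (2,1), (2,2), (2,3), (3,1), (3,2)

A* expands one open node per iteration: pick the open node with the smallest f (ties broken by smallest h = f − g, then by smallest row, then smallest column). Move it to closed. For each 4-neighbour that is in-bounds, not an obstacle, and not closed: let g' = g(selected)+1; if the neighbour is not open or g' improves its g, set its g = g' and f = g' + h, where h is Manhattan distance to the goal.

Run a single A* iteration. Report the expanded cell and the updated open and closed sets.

expanded=(2,0); open=[(1,0) g=3 f=7, (3,0) g=1 f=7, (4,2) g=2 f=7]; closed=[(2,0), (2,1), (2,2), (2,3), (3,1), (3,2)]

step 1: expand (2,0) (f=7, h=5) → closed; open now [(1,0) g=3 f=7, (3,0) g=1 f=7, (4,2) g=2 f=7]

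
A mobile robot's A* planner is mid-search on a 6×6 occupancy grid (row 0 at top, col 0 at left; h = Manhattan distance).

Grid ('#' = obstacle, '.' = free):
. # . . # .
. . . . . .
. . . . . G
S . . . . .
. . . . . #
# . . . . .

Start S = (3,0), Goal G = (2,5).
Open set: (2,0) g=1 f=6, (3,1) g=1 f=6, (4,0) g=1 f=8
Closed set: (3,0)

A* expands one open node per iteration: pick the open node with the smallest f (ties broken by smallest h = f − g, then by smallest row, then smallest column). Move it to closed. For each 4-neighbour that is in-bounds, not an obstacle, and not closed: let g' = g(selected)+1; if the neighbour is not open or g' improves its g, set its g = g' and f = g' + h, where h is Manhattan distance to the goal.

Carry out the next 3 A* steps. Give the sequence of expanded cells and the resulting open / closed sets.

step 1: expand (2,0) (f=6, h=5) → closed; open now [(1,0) g=2 f=8, (2,1) g=2 f=6, (3,1) g=1 f=6, (4,0) g=1 f=8]
step 2: expand (2,1) (f=6, h=4) → closed; open now [(1,0) g=2 f=8, (1,1) g=3 f=8, (2,2) g=3 f=6, (3,1) g=1 f=6, (4,0) g=1 f=8]
step 3: expand (2,2) (f=6, h=3) → closed; open now [(1,0) g=2 f=8, (1,1) g=3 f=8, (1,2) g=4 f=8, (2,3) g=4 f=6, (3,1) g=1 f=6, (3,2) g=4 f=8, (4,0) g=1 f=8]

order=[(2,0) → (2,1) → (2,2)]; open=[(1,0) g=2 f=8, (1,1) g=3 f=8, (1,2) g=4 f=8, (2,3) g=4 f=6, (3,1) g=1 f=6, (3,2) g=4 f=8, (4,0) g=1 f=8]; closed=[(2,0), (2,1), (2,2), (3,0)]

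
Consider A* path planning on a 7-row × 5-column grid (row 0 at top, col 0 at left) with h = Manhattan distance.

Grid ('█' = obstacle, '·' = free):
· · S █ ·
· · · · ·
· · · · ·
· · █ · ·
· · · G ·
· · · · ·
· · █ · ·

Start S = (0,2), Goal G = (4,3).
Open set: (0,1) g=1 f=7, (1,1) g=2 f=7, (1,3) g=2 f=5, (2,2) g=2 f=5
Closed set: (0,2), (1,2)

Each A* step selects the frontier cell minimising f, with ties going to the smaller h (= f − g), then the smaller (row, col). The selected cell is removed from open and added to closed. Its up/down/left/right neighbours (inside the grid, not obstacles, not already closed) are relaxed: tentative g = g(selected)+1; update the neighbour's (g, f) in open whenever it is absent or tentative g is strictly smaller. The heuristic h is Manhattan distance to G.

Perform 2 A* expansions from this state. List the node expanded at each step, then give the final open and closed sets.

step 1: expand (1,3) (f=5, h=3) → closed; open now [(0,1) g=1 f=7, (1,1) g=2 f=7, (1,4) g=3 f=7, (2,2) g=2 f=5, (2,3) g=3 f=5]
step 2: expand (2,3) (f=5, h=2) → closed; open now [(0,1) g=1 f=7, (1,1) g=2 f=7, (1,4) g=3 f=7, (2,2) g=2 f=5, (2,4) g=4 f=7, (3,3) g=4 f=5]

order=[(1,3) → (2,3)]; open=[(0,1) g=1 f=7, (1,1) g=2 f=7, (1,4) g=3 f=7, (2,2) g=2 f=5, (2,4) g=4 f=7, (3,3) g=4 f=5]; closed=[(0,2), (1,2), (1,3), (2,3)]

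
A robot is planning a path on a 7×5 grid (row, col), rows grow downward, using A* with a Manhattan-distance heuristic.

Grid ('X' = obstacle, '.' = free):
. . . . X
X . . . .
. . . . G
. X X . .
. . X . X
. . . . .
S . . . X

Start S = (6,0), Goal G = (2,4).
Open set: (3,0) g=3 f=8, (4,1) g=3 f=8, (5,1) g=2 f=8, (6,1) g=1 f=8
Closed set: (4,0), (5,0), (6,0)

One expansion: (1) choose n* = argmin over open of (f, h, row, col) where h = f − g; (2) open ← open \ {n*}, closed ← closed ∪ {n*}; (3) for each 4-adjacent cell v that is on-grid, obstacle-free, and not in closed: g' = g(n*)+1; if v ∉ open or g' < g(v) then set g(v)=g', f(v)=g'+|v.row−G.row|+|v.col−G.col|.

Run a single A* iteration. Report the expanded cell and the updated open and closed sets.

step 1: expand (3,0) (f=8, h=5) → closed; open now [(2,0) g=4 f=8, (4,1) g=3 f=8, (5,1) g=2 f=8, (6,1) g=1 f=8]

expanded=(3,0); open=[(2,0) g=4 f=8, (4,1) g=3 f=8, (5,1) g=2 f=8, (6,1) g=1 f=8]; closed=[(3,0), (4,0), (5,0), (6,0)]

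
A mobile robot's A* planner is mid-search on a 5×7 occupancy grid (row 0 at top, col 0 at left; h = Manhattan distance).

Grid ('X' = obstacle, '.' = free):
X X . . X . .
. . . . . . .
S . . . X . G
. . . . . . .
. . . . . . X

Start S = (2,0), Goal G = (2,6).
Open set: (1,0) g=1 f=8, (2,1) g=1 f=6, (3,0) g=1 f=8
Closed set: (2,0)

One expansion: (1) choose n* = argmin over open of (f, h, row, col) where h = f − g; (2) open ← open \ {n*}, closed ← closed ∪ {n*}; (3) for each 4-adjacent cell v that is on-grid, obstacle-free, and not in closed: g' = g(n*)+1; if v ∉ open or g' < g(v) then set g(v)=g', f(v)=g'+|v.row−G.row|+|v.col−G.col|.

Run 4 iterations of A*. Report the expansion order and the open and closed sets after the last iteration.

order=[(2,1) → (2,2) → (2,3) → (1,3)]; open=[(0,3) g=5 f=10, (1,0) g=1 f=8, (1,1) g=2 f=8, (1,2) g=3 f=8, (1,4) g=5 f=8, (3,0) g=1 f=8, (3,1) g=2 f=8, (3,2) g=3 f=8, (3,3) g=4 f=8]; closed=[(1,3), (2,0), (2,1), (2,2), (2,3)]

step 1: expand (2,1) (f=6, h=5) → closed; open now [(1,0) g=1 f=8, (1,1) g=2 f=8, (2,2) g=2 f=6, (3,0) g=1 f=8, (3,1) g=2 f=8]
step 2: expand (2,2) (f=6, h=4) → closed; open now [(1,0) g=1 f=8, (1,1) g=2 f=8, (1,2) g=3 f=8, (2,3) g=3 f=6, (3,0) g=1 f=8, (3,1) g=2 f=8, (3,2) g=3 f=8]
step 3: expand (2,3) (f=6, h=3) → closed; open now [(1,0) g=1 f=8, (1,1) g=2 f=8, (1,2) g=3 f=8, (1,3) g=4 f=8, (3,0) g=1 f=8, (3,1) g=2 f=8, (3,2) g=3 f=8, (3,3) g=4 f=8]
step 4: expand (1,3) (f=8, h=4) → closed; open now [(0,3) g=5 f=10, (1,0) g=1 f=8, (1,1) g=2 f=8, (1,2) g=3 f=8, (1,4) g=5 f=8, (3,0) g=1 f=8, (3,1) g=2 f=8, (3,2) g=3 f=8, (3,3) g=4 f=8]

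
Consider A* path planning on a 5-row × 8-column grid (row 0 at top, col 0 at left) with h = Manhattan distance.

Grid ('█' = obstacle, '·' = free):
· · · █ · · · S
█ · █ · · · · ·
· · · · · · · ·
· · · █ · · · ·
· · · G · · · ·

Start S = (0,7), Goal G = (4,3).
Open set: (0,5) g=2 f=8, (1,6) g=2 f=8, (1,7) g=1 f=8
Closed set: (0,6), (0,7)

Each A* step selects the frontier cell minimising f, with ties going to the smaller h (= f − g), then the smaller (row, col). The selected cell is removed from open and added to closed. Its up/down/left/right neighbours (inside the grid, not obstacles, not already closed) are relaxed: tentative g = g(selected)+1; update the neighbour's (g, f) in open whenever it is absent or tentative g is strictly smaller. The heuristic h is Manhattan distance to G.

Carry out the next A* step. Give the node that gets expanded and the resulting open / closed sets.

step 1: expand (0,5) (f=8, h=6) → closed; open now [(0,4) g=3 f=8, (1,5) g=3 f=8, (1,6) g=2 f=8, (1,7) g=1 f=8]

expanded=(0,5); open=[(0,4) g=3 f=8, (1,5) g=3 f=8, (1,6) g=2 f=8, (1,7) g=1 f=8]; closed=[(0,5), (0,6), (0,7)]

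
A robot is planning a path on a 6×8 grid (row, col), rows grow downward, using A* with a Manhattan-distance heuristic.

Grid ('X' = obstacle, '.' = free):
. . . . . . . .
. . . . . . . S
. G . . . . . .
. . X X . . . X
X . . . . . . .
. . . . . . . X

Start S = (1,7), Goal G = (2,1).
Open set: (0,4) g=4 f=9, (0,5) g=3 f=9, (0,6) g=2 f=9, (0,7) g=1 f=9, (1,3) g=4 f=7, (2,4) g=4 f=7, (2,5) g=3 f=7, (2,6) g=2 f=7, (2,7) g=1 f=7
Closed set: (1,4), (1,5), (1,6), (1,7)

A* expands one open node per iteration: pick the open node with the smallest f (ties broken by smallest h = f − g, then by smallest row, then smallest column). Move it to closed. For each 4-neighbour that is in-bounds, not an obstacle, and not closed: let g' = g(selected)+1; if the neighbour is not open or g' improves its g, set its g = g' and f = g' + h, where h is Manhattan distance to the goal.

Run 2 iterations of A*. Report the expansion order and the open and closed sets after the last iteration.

step 1: expand (1,3) (f=7, h=3) → closed; open now [(0,3) g=5 f=9, (0,4) g=4 f=9, (0,5) g=3 f=9, (0,6) g=2 f=9, (0,7) g=1 f=9, (1,2) g=5 f=7, (2,3) g=5 f=7, (2,4) g=4 f=7, (2,5) g=3 f=7, (2,6) g=2 f=7, (2,7) g=1 f=7]
step 2: expand (1,2) (f=7, h=2) → closed; open now [(0,2) g=6 f=9, (0,3) g=5 f=9, (0,4) g=4 f=9, (0,5) g=3 f=9, (0,6) g=2 f=9, (0,7) g=1 f=9, (1,1) g=6 f=7, (2,2) g=6 f=7, (2,3) g=5 f=7, (2,4) g=4 f=7, (2,5) g=3 f=7, (2,6) g=2 f=7, (2,7) g=1 f=7]

order=[(1,3) → (1,2)]; open=[(0,2) g=6 f=9, (0,3) g=5 f=9, (0,4) g=4 f=9, (0,5) g=3 f=9, (0,6) g=2 f=9, (0,7) g=1 f=9, (1,1) g=6 f=7, (2,2) g=6 f=7, (2,3) g=5 f=7, (2,4) g=4 f=7, (2,5) g=3 f=7, (2,6) g=2 f=7, (2,7) g=1 f=7]; closed=[(1,2), (1,3), (1,4), (1,5), (1,6), (1,7)]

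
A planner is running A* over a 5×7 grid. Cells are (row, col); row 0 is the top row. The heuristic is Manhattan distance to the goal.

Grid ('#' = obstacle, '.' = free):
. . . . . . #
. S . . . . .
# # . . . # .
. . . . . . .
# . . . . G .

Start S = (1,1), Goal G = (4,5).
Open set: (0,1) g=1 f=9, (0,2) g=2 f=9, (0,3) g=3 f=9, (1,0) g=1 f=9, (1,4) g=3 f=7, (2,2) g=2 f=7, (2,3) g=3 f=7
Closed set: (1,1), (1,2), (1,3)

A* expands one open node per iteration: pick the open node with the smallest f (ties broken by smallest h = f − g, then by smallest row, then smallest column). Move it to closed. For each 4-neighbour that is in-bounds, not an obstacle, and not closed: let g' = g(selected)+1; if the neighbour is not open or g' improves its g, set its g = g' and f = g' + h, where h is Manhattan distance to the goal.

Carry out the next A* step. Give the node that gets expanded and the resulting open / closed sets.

step 1: expand (1,4) (f=7, h=4) → closed; open now [(0,1) g=1 f=9, (0,2) g=2 f=9, (0,3) g=3 f=9, (0,4) g=4 f=9, (1,0) g=1 f=9, (1,5) g=4 f=7, (2,2) g=2 f=7, (2,3) g=3 f=7, (2,4) g=4 f=7]

expanded=(1,4); open=[(0,1) g=1 f=9, (0,2) g=2 f=9, (0,3) g=3 f=9, (0,4) g=4 f=9, (1,0) g=1 f=9, (1,5) g=4 f=7, (2,2) g=2 f=7, (2,3) g=3 f=7, (2,4) g=4 f=7]; closed=[(1,1), (1,2), (1,3), (1,4)]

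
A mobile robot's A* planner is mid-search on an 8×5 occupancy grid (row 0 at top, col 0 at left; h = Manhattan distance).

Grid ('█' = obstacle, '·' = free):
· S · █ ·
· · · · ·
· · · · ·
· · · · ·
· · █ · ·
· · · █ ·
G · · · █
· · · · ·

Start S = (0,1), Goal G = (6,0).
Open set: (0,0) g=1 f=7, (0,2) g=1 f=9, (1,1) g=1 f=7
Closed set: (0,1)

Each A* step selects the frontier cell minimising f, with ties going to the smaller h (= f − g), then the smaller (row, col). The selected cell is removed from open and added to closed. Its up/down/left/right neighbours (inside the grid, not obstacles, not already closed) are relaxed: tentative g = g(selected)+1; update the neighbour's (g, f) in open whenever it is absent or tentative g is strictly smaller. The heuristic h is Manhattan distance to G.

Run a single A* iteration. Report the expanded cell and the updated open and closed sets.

step 1: expand (0,0) (f=7, h=6) → closed; open now [(0,2) g=1 f=9, (1,0) g=2 f=7, (1,1) g=1 f=7]

expanded=(0,0); open=[(0,2) g=1 f=9, (1,0) g=2 f=7, (1,1) g=1 f=7]; closed=[(0,0), (0,1)]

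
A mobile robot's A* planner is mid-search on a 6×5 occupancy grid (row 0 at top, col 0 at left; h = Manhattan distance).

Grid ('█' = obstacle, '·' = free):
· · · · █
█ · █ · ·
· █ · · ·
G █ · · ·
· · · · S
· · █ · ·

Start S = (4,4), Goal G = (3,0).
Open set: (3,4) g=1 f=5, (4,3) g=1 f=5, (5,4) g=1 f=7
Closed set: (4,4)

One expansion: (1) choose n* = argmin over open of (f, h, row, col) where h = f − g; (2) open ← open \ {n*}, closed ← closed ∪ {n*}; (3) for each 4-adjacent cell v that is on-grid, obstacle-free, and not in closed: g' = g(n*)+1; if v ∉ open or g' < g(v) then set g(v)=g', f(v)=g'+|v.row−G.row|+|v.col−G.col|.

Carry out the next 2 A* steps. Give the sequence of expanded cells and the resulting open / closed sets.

step 1: expand (3,4) (f=5, h=4) → closed; open now [(2,4) g=2 f=7, (3,3) g=2 f=5, (4,3) g=1 f=5, (5,4) g=1 f=7]
step 2: expand (3,3) (f=5, h=3) → closed; open now [(2,3) g=3 f=7, (2,4) g=2 f=7, (3,2) g=3 f=5, (4,3) g=1 f=5, (5,4) g=1 f=7]

order=[(3,4) → (3,3)]; open=[(2,3) g=3 f=7, (2,4) g=2 f=7, (3,2) g=3 f=5, (4,3) g=1 f=5, (5,4) g=1 f=7]; closed=[(3,3), (3,4), (4,4)]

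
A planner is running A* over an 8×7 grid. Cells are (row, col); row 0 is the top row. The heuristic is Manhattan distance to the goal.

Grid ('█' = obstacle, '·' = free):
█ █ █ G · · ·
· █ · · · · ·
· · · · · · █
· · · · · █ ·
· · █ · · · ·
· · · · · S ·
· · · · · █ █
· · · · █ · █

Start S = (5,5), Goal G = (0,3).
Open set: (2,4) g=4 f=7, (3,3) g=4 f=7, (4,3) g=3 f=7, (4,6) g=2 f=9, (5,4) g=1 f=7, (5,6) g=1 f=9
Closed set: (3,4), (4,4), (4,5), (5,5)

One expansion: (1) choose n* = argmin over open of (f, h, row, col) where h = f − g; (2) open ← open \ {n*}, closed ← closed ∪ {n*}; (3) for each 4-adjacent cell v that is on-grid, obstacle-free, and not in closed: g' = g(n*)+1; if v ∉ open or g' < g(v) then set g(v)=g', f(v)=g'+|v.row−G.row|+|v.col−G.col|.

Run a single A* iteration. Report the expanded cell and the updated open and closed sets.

step 1: expand (2,4) (f=7, h=3) → closed; open now [(1,4) g=5 f=7, (2,3) g=5 f=7, (2,5) g=5 f=9, (3,3) g=4 f=7, (4,3) g=3 f=7, (4,6) g=2 f=9, (5,4) g=1 f=7, (5,6) g=1 f=9]

expanded=(2,4); open=[(1,4) g=5 f=7, (2,3) g=5 f=7, (2,5) g=5 f=9, (3,3) g=4 f=7, (4,3) g=3 f=7, (4,6) g=2 f=9, (5,4) g=1 f=7, (5,6) g=1 f=9]; closed=[(2,4), (3,4), (4,4), (4,5), (5,5)]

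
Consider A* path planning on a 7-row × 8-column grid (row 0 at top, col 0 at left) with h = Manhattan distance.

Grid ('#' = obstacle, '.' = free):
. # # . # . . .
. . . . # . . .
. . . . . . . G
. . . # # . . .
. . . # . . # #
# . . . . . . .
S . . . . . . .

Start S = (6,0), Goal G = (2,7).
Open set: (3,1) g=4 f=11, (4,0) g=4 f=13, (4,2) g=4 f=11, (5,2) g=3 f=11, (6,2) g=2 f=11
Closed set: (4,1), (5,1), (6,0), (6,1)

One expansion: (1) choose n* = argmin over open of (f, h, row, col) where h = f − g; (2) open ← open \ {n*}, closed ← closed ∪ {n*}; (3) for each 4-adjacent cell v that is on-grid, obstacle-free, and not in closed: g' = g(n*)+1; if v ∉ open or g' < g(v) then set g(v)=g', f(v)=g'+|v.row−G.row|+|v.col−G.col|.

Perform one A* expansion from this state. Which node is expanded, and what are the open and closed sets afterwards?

expanded=(3,1); open=[(2,1) g=5 f=11, (3,0) g=5 f=13, (3,2) g=5 f=11, (4,0) g=4 f=13, (4,2) g=4 f=11, (5,2) g=3 f=11, (6,2) g=2 f=11]; closed=[(3,1), (4,1), (5,1), (6,0), (6,1)]

step 1: expand (3,1) (f=11, h=7) → closed; open now [(2,1) g=5 f=11, (3,0) g=5 f=13, (3,2) g=5 f=11, (4,0) g=4 f=13, (4,2) g=4 f=11, (5,2) g=3 f=11, (6,2) g=2 f=11]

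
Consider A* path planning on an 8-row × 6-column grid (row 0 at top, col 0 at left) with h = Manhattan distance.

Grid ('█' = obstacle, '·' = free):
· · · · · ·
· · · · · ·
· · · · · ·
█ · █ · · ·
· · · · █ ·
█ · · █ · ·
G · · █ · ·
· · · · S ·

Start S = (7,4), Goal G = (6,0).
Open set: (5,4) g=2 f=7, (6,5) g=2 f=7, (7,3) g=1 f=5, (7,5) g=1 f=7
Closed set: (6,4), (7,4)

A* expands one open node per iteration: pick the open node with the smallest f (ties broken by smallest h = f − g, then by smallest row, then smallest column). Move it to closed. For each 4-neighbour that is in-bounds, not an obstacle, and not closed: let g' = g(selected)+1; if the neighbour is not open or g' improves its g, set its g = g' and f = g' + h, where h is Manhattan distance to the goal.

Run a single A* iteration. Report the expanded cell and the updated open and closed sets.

step 1: expand (7,3) (f=5, h=4) → closed; open now [(5,4) g=2 f=7, (6,5) g=2 f=7, (7,2) g=2 f=5, (7,5) g=1 f=7]

expanded=(7,3); open=[(5,4) g=2 f=7, (6,5) g=2 f=7, (7,2) g=2 f=5, (7,5) g=1 f=7]; closed=[(6,4), (7,3), (7,4)]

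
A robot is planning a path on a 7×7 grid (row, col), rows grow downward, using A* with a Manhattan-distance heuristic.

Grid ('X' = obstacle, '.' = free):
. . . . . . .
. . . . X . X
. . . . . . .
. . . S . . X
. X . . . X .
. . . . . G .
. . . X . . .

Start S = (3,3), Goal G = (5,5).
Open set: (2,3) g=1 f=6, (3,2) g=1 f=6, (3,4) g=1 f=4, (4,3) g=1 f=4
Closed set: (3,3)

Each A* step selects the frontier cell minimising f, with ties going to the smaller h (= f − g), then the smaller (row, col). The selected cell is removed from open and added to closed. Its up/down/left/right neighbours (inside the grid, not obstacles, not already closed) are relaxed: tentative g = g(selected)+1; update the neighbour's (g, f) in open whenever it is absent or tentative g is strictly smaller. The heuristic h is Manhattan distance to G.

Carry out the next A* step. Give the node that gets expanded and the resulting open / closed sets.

step 1: expand (3,4) (f=4, h=3) → closed; open now [(2,3) g=1 f=6, (2,4) g=2 f=6, (3,2) g=1 f=6, (3,5) g=2 f=4, (4,3) g=1 f=4, (4,4) g=2 f=4]

expanded=(3,4); open=[(2,3) g=1 f=6, (2,4) g=2 f=6, (3,2) g=1 f=6, (3,5) g=2 f=4, (4,3) g=1 f=4, (4,4) g=2 f=4]; closed=[(3,3), (3,4)]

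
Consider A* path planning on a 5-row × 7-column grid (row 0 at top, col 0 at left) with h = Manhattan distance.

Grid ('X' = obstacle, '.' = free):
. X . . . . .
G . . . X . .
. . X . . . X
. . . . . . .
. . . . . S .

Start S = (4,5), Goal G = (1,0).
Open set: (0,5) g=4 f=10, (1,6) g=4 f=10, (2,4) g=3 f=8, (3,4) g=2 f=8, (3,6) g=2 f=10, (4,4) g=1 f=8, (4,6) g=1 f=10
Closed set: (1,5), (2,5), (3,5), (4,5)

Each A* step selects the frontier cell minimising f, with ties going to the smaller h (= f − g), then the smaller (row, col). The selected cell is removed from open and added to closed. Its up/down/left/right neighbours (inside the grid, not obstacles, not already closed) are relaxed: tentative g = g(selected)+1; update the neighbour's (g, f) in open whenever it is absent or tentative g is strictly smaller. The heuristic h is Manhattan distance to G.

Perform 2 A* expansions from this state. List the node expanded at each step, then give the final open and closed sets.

step 1: expand (2,4) (f=8, h=5) → closed; open now [(0,5) g=4 f=10, (1,6) g=4 f=10, (2,3) g=4 f=8, (3,4) g=2 f=8, (3,6) g=2 f=10, (4,4) g=1 f=8, (4,6) g=1 f=10]
step 2: expand (2,3) (f=8, h=4) → closed; open now [(0,5) g=4 f=10, (1,3) g=5 f=8, (1,6) g=4 f=10, (3,3) g=5 f=10, (3,4) g=2 f=8, (3,6) g=2 f=10, (4,4) g=1 f=8, (4,6) g=1 f=10]

order=[(2,4) → (2,3)]; open=[(0,5) g=4 f=10, (1,3) g=5 f=8, (1,6) g=4 f=10, (3,3) g=5 f=10, (3,4) g=2 f=8, (3,6) g=2 f=10, (4,4) g=1 f=8, (4,6) g=1 f=10]; closed=[(1,5), (2,3), (2,4), (2,5), (3,5), (4,5)]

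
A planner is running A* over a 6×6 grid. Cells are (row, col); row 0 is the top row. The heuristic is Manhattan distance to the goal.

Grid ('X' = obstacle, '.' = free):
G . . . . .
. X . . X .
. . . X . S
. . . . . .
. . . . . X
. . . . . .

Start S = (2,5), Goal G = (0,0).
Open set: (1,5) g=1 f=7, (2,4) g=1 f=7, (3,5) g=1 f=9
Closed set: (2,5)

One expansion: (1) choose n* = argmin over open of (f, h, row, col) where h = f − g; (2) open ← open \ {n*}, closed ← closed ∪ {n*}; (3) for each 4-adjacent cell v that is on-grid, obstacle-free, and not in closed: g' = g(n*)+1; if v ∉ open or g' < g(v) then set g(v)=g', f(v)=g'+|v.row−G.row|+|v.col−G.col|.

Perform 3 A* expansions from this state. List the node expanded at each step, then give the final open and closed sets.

step 1: expand (1,5) (f=7, h=6) → closed; open now [(0,5) g=2 f=7, (2,4) g=1 f=7, (3,5) g=1 f=9]
step 2: expand (0,5) (f=7, h=5) → closed; open now [(0,4) g=3 f=7, (2,4) g=1 f=7, (3,5) g=1 f=9]
step 3: expand (0,4) (f=7, h=4) → closed; open now [(0,3) g=4 f=7, (2,4) g=1 f=7, (3,5) g=1 f=9]

order=[(1,5) → (0,5) → (0,4)]; open=[(0,3) g=4 f=7, (2,4) g=1 f=7, (3,5) g=1 f=9]; closed=[(0,4), (0,5), (1,5), (2,5)]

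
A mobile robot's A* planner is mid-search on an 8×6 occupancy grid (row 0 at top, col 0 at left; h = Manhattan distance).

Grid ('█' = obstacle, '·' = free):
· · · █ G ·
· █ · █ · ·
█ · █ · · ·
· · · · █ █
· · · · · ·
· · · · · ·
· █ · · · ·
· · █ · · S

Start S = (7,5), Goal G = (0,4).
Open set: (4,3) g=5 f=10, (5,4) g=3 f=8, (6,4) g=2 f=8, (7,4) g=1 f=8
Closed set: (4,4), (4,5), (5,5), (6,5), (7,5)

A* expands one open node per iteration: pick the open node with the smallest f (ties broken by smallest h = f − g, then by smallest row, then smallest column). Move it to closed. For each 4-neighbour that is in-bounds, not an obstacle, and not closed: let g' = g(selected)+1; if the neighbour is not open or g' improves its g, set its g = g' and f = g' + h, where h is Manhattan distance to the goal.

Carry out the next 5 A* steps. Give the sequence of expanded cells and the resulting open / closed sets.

step 1: expand (5,4) (f=8, h=5) → closed; open now [(4,3) g=5 f=10, (5,3) g=4 f=10, (6,4) g=2 f=8, (7,4) g=1 f=8]
step 2: expand (6,4) (f=8, h=6) → closed; open now [(4,3) g=5 f=10, (5,3) g=4 f=10, (6,3) g=3 f=10, (7,4) g=1 f=8]
step 3: expand (7,4) (f=8, h=7) → closed; open now [(4,3) g=5 f=10, (5,3) g=4 f=10, (6,3) g=3 f=10, (7,3) g=2 f=10]
step 4: expand (4,3) (f=10, h=5) → closed; open now [(3,3) g=6 f=10, (4,2) g=6 f=12, (5,3) g=4 f=10, (6,3) g=3 f=10, (7,3) g=2 f=10]
step 5: expand (3,3) (f=10, h=4) → closed; open now [(2,3) g=7 f=10, (3,2) g=7 f=12, (4,2) g=6 f=12, (5,3) g=4 f=10, (6,3) g=3 f=10, (7,3) g=2 f=10]

order=[(5,4) → (6,4) → (7,4) → (4,3) → (3,3)]; open=[(2,3) g=7 f=10, (3,2) g=7 f=12, (4,2) g=6 f=12, (5,3) g=4 f=10, (6,3) g=3 f=10, (7,3) g=2 f=10]; closed=[(3,3), (4,3), (4,4), (4,5), (5,4), (5,5), (6,4), (6,5), (7,4), (7,5)]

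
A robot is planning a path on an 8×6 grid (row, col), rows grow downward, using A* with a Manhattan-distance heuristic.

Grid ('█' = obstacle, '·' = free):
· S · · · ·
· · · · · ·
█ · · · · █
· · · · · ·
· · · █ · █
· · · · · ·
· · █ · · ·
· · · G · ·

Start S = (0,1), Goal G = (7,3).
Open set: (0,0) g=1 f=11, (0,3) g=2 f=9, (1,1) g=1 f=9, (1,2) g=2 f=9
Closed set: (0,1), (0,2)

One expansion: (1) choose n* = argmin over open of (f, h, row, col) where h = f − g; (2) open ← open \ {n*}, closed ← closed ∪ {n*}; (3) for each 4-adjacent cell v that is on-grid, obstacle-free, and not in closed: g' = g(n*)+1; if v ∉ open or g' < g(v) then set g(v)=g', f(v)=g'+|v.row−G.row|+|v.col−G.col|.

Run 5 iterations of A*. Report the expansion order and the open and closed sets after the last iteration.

step 1: expand (0,3) (f=9, h=7) → closed; open now [(0,0) g=1 f=11, (0,4) g=3 f=11, (1,1) g=1 f=9, (1,2) g=2 f=9, (1,3) g=3 f=9]
step 2: expand (1,3) (f=9, h=6) → closed; open now [(0,0) g=1 f=11, (0,4) g=3 f=11, (1,1) g=1 f=9, (1,2) g=2 f=9, (1,4) g=4 f=11, (2,3) g=4 f=9]
step 3: expand (2,3) (f=9, h=5) → closed; open now [(0,0) g=1 f=11, (0,4) g=3 f=11, (1,1) g=1 f=9, (1,2) g=2 f=9, (1,4) g=4 f=11, (2,2) g=5 f=11, (2,4) g=5 f=11, (3,3) g=5 f=9]
step 4: expand (3,3) (f=9, h=4) → closed; open now [(0,0) g=1 f=11, (0,4) g=3 f=11, (1,1) g=1 f=9, (1,2) g=2 f=9, (1,4) g=4 f=11, (2,2) g=5 f=11, (2,4) g=5 f=11, (3,2) g=6 f=11, (3,4) g=6 f=11]
step 5: expand (1,2) (f=9, h=7) → closed; open now [(0,0) g=1 f=11, (0,4) g=3 f=11, (1,1) g=1 f=9, (1,4) g=4 f=11, (2,2) g=3 f=9, (2,4) g=5 f=11, (3,2) g=6 f=11, (3,4) g=6 f=11]

order=[(0,3) → (1,3) → (2,3) → (3,3) → (1,2)]; open=[(0,0) g=1 f=11, (0,4) g=3 f=11, (1,1) g=1 f=9, (1,4) g=4 f=11, (2,2) g=3 f=9, (2,4) g=5 f=11, (3,2) g=6 f=11, (3,4) g=6 f=11]; closed=[(0,1), (0,2), (0,3), (1,2), (1,3), (2,3), (3,3)]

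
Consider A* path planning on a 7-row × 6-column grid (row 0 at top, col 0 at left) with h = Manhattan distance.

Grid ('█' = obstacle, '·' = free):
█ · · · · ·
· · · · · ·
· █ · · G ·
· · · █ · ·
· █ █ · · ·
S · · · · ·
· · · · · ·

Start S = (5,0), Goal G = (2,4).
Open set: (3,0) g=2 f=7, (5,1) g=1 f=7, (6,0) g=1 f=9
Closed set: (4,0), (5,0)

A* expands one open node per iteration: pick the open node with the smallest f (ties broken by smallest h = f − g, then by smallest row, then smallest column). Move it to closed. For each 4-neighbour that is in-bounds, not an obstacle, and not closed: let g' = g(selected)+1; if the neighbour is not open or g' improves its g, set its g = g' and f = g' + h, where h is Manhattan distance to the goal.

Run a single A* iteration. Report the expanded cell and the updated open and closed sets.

expanded=(3,0); open=[(2,0) g=3 f=7, (3,1) g=3 f=7, (5,1) g=1 f=7, (6,0) g=1 f=9]; closed=[(3,0), (4,0), (5,0)]

step 1: expand (3,0) (f=7, h=5) → closed; open now [(2,0) g=3 f=7, (3,1) g=3 f=7, (5,1) g=1 f=7, (6,0) g=1 f=9]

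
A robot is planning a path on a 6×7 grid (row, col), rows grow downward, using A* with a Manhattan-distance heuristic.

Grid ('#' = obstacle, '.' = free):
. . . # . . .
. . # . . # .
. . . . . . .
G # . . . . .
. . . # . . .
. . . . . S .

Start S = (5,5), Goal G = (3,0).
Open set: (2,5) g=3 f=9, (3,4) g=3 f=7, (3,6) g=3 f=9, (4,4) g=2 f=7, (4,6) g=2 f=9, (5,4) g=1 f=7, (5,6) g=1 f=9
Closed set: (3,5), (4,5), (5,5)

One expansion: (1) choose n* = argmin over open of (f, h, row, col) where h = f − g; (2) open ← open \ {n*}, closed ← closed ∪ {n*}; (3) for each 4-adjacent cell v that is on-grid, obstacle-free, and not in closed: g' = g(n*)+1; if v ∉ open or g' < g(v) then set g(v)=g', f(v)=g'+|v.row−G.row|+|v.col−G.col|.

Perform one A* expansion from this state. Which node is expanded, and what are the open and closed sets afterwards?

step 1: expand (3,4) (f=7, h=4) → closed; open now [(2,4) g=4 f=9, (2,5) g=3 f=9, (3,3) g=4 f=7, (3,6) g=3 f=9, (4,4) g=2 f=7, (4,6) g=2 f=9, (5,4) g=1 f=7, (5,6) g=1 f=9]

expanded=(3,4); open=[(2,4) g=4 f=9, (2,5) g=3 f=9, (3,3) g=4 f=7, (3,6) g=3 f=9, (4,4) g=2 f=7, (4,6) g=2 f=9, (5,4) g=1 f=7, (5,6) g=1 f=9]; closed=[(3,4), (3,5), (4,5), (5,5)]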